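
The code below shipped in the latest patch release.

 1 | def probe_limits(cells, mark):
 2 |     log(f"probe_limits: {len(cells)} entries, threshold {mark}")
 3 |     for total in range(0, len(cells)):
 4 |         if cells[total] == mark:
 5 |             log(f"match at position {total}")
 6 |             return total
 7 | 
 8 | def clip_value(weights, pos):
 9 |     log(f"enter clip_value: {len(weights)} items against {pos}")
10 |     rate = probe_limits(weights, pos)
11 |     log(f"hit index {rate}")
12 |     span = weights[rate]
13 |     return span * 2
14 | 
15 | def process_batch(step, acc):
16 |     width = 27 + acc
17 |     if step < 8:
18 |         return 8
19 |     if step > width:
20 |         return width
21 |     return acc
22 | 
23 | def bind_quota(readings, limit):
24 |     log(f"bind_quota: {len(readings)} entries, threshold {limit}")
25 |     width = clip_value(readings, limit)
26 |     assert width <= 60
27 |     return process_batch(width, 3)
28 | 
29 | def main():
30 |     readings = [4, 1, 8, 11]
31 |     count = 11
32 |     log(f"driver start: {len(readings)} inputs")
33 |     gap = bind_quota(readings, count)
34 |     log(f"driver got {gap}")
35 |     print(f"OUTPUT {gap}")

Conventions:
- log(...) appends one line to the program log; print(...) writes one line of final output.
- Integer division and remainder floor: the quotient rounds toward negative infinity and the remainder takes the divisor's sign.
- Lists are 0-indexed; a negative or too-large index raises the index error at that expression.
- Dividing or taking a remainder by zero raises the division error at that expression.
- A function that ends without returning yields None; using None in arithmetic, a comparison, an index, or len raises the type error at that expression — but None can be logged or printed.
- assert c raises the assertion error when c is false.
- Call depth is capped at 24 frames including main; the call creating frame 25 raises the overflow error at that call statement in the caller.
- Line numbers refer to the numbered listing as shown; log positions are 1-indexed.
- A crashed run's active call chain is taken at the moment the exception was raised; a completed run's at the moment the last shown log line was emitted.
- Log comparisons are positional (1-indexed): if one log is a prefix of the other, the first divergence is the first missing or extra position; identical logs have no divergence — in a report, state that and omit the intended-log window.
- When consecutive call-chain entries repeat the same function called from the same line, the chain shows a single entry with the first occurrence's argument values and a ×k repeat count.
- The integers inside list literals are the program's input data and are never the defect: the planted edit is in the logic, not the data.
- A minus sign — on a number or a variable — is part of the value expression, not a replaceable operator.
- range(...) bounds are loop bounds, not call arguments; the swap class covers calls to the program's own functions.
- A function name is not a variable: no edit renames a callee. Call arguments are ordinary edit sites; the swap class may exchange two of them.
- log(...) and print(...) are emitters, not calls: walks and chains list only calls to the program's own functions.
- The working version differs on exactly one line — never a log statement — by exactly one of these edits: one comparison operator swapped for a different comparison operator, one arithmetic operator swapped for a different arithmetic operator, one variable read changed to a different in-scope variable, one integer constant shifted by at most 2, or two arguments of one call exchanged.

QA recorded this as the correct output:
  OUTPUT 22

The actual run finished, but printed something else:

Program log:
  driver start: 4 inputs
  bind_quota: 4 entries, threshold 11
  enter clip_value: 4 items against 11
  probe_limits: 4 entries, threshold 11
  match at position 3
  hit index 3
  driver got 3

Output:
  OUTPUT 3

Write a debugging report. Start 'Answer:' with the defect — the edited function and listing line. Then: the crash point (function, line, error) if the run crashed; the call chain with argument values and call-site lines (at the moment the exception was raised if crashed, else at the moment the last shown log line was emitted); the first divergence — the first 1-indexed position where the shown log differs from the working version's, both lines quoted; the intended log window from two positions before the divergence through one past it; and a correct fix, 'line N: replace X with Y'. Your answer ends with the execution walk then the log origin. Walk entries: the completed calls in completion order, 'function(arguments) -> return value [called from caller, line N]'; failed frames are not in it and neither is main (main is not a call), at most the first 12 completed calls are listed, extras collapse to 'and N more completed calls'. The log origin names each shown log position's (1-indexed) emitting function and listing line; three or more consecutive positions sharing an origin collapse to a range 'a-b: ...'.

Answer: the defect is in process_batch at line 21.
Core observation: The earliest visible damage is log position 7 — 'driver got 3' rather than the intended 'driver got 22'.
Call chain: main.
First divergence: position 7 — the shown line 'driver got 3' should read 'driver got 22'.
Intended log window:
  5: match at position 3
  6: hit index 3
  7: driver got 22
Execution walk:
  probe_limits([4, 1, 8, 11], 11) -> 3  [called from clip_value, line 10]
  clip_value([4, 1, 8, 11], 11) -> 22  [called from bind_quota, line 25]
  process_batch(22, 3) -> 3  [called from bind_quota, line 27]
  bind_quota([4, 1, 8, 11], 11) -> 3  [called from main, line 33]
Log origins:
  1: logged in main at line 32
  2: logged in bind_quota at line 24
  3: logged in clip_value at line 9
  4: logged in probe_limits at line 2
  5: logged in probe_limits at line 5
  6: logged in clip_value at line 11
  7: logged in main at line 34
A correct fix: line 21: replace `acc` with `step`.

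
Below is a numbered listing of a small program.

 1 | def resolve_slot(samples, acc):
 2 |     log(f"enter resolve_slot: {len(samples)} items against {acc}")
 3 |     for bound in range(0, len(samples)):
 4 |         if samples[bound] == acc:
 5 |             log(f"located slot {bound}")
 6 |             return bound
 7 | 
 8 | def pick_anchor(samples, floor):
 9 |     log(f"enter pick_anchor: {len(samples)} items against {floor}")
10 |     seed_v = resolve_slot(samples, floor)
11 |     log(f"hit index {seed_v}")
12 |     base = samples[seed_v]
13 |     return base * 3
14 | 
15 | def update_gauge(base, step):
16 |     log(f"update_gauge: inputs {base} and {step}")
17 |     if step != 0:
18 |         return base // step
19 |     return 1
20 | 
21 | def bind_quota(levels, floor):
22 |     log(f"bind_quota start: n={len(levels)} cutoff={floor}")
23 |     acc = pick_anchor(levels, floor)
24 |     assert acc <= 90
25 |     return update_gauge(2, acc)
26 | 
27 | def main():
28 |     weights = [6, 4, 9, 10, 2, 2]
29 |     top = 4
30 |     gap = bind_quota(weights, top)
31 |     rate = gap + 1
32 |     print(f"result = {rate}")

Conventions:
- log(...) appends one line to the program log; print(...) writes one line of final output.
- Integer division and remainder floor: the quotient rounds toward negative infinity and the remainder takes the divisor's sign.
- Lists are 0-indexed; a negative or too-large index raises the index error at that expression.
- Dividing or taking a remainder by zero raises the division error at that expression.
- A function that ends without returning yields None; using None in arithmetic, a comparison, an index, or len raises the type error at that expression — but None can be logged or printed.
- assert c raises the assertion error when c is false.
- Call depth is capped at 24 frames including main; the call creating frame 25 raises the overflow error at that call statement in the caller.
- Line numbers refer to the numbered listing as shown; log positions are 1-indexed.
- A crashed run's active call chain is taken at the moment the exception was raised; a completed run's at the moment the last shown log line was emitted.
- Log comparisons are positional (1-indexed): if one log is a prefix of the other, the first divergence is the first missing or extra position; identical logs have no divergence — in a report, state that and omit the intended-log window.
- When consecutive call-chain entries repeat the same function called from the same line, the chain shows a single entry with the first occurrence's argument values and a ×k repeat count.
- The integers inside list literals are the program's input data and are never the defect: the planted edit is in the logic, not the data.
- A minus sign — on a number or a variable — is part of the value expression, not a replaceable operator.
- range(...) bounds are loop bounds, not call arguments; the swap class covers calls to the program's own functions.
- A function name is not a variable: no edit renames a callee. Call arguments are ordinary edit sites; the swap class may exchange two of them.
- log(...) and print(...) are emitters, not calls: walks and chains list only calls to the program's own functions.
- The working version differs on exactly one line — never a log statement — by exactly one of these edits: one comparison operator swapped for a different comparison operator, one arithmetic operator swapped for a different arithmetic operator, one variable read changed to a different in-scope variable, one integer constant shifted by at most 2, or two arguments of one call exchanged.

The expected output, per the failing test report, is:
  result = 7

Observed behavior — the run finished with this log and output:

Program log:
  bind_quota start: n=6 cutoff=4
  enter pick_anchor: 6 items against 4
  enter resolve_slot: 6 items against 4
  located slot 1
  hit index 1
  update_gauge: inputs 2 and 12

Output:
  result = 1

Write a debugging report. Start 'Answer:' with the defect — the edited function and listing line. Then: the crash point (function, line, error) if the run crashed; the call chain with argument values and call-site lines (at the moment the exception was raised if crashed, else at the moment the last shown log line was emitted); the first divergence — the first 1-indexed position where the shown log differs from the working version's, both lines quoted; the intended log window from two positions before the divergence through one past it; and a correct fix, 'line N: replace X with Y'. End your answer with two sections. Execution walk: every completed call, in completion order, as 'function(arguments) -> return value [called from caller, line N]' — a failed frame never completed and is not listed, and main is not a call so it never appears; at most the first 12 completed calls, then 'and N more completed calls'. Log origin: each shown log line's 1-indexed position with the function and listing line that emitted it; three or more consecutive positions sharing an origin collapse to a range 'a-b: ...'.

Answer: the defect is in bind_quota at line 25.
Key observation: Log line 6 is where behavior first shows: 'update_gauge: inputs 2 and 12' appears instead of 'update_gauge: inputs 12 and 2'.
Call chain: main -> bind_quota([6, 4, 9, 10, 2, 2], 4) (called at line 30) -> update_gauge(2, 12) (called at line 25).
First divergence: position 6 — shown 'update_gauge: inputs 2 and 12', intended 'update_gauge: inputs 12 and 2'.
Intended log window:
  4: located slot 1
  5: hit index 1
  6: update_gauge: inputs 12 and 2
Execution walk:
  resolve_slot([6, 4, 9, 10, 2, 2], 4) -> 1  [called from pick_anchor, line 10]
  pick_anchor([6, 4, 9, 10, 2, 2], 4) -> 12  [called from bind_quota, line 23]
  update_gauge(2, 12) -> 0  [called from bind_quota, line 25]
  bind_quota([6, 4, 9, 10, 2, 2], 4) -> 0  [called from main, line 30]
Log line origins:
  1: emitted by bind_quota (line 22)
  2: emitted by pick_anchor (line 9)
  3: emitted by resolve_slot (line 2)
  4: emitted by resolve_slot (line 5)
  5: emitted by pick_anchor (line 11)
  6: emitted by update_gauge (line 16)
A correct fix: line 25: replace `update_gauge(2, acc)` with `update_gauge(acc, 2)`.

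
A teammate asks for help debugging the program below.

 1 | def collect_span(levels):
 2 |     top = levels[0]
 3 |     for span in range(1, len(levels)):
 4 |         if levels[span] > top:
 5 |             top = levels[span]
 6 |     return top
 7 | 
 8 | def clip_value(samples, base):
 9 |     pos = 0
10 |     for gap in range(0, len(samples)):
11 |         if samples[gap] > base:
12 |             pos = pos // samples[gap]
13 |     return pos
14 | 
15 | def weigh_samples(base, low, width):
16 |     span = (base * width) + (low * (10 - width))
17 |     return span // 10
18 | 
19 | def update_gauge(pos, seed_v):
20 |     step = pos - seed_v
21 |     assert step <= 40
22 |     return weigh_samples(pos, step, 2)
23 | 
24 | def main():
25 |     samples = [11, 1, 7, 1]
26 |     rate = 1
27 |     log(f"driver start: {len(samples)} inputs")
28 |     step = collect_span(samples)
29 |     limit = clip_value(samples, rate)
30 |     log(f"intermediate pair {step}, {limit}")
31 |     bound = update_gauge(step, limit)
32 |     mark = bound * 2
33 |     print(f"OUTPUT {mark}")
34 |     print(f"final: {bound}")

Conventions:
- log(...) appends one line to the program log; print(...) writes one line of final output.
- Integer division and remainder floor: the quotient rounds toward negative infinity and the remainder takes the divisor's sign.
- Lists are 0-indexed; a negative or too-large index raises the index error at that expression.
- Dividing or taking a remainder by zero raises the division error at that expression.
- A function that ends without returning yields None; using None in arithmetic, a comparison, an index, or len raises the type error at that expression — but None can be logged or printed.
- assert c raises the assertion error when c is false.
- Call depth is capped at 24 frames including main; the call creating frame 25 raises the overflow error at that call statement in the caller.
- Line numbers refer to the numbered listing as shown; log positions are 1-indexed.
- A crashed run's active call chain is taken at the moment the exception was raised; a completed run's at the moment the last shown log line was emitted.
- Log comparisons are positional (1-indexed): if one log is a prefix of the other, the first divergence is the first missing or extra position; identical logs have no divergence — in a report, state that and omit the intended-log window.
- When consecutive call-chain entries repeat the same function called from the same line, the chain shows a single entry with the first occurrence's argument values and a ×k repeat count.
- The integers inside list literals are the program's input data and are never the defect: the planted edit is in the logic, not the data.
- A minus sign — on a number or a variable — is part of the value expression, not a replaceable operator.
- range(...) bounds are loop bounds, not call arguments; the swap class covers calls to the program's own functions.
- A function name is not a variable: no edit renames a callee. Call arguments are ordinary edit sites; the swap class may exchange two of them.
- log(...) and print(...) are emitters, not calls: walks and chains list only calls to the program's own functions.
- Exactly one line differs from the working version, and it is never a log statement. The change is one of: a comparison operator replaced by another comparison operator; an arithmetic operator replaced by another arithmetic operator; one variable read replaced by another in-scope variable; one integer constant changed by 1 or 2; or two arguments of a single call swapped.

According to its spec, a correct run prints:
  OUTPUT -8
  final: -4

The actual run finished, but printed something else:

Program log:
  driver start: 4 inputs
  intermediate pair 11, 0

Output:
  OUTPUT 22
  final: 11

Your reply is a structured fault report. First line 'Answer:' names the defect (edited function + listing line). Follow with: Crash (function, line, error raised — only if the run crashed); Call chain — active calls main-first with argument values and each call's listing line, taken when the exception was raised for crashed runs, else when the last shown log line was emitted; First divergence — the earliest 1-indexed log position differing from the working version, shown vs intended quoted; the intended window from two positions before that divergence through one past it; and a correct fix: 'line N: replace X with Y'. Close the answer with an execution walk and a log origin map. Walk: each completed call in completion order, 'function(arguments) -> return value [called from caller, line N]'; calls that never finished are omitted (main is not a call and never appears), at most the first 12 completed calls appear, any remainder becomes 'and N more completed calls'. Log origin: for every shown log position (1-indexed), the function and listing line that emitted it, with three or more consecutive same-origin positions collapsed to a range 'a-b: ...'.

Answer: the defect is in clip_value at line 12.
Key observation: The log first diverges at position 2: the faulty run prints 'intermediate pair 11, 0' where the working version prints 'intermediate pair 11, 18'.
Call chain: main.
First divergence: position 2 — the shown line 'intermediate pair 11, 0' should read 'intermediate pair 11, 18'.
Intended log window:
  1: driver start: 4 inputs
  2: intermediate pair 11, 18
Execution walk:
  collect_span([11, 1, 7, 1]) -> 11  [called from main, line 28]
  clip_value([11, 1, 7, 1], 1) -> 0  [called from main, line 29]
  weigh_samples(11, 11, 2) -> 11  [called from update_gauge, line 22]
  update_gauge(11, 0) -> 11  [called from main, line 31]
Log origins:
  1: logged in main at line 27
  2: logged in main at line 30
A correct fix: line 12: replace `//` with `+`.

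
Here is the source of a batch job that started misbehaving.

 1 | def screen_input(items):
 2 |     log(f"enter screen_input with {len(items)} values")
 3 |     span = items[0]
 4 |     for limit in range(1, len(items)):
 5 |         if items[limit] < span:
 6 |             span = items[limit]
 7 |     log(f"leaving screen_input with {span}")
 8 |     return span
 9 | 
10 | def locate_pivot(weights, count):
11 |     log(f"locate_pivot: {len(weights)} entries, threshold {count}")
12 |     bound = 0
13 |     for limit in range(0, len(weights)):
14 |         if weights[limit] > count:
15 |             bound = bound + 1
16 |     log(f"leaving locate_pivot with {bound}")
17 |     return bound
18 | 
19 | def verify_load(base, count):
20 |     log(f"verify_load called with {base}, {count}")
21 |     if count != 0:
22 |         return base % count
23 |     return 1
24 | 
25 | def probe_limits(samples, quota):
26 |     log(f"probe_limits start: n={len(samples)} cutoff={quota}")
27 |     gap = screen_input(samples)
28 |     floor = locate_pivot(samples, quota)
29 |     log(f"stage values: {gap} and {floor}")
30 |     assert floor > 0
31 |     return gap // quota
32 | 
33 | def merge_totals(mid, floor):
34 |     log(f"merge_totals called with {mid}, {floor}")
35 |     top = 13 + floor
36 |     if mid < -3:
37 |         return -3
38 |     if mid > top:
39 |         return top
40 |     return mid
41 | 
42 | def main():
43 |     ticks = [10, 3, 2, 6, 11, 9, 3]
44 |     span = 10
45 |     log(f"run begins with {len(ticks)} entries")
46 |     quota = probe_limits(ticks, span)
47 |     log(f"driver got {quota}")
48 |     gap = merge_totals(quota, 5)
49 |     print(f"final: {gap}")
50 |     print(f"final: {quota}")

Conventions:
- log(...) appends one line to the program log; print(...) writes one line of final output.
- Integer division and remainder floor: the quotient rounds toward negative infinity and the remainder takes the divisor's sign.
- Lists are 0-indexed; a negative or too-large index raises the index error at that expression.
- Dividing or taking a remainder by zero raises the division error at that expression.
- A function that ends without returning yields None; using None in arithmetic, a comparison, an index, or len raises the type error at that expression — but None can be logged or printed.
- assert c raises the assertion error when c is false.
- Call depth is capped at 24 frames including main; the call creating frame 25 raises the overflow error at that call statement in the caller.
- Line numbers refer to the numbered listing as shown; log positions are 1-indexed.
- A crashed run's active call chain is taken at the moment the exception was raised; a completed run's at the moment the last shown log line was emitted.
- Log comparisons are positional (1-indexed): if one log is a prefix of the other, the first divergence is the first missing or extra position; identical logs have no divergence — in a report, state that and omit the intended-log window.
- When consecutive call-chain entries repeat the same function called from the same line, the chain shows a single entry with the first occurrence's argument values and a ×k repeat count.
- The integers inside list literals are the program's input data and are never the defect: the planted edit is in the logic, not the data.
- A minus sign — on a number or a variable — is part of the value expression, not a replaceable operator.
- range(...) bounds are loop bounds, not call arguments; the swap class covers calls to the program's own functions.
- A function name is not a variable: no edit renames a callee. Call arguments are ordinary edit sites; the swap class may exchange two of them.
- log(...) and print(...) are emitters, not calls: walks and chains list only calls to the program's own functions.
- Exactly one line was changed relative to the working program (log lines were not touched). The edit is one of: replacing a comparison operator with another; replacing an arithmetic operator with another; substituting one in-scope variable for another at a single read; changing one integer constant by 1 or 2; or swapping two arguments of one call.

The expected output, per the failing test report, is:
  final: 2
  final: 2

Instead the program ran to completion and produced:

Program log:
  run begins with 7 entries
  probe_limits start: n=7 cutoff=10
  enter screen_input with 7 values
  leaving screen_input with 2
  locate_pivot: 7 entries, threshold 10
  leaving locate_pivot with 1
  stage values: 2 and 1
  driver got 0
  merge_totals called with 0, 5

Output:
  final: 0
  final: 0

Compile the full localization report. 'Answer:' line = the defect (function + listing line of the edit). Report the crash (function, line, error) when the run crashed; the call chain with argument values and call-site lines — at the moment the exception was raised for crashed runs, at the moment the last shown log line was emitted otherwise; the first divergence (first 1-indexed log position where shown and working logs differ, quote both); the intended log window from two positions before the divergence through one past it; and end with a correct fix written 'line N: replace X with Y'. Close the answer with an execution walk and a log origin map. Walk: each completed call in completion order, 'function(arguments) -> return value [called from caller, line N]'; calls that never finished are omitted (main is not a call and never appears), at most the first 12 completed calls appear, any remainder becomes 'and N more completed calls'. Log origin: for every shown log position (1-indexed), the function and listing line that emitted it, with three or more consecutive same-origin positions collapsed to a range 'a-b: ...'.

Answer: the defect is in probe_limits at line 31.
The tell: The earliest visible damage is log position 8 — 'driver got 0' rather than the intended 'driver got 2'.
Call chain: main -> merge_totals(0, 5) (called at line 48).
First divergence: position 8 — the shown line 'driver got 0' should read 'driver got 2'.
Intended log window:
  6: leaving locate_pivot with 1
  7: stage values: 2 and 1
  8: driver got 2
  9: merge_totals called with 2, 5
Execution walk:
  screen_input([10, 3, 2, 6, 11, 9, 3]) -> 2  [called from probe_limits, line 27]
  locate_pivot([10, 3, 2, 6, 11, 9, 3], 10) -> 1  [called from probe_limits, line 28]
  probe_limits([10, 3, 2, 6, 11, 9, 3], 10) -> 0  [called from main, line 46]
  merge_totals(0, 5) -> 0  [called from main, line 48]
Log origin:
  1: emitted by main (line 45)
  2: emitted by probe_limits (line 26)
  3: emitted by screen_input (line 2)
  4: emitted by screen_input (line 7)
  5: emitted by locate_pivot (line 11)
  6: emitted by locate_pivot (line 16)
  7: emitted by probe_limits (line 29)
  8: emitted by main (line 47)
  9: emitted by merge_totals (line 34)
A correct fix: line 31: replace `quota` with `floor`.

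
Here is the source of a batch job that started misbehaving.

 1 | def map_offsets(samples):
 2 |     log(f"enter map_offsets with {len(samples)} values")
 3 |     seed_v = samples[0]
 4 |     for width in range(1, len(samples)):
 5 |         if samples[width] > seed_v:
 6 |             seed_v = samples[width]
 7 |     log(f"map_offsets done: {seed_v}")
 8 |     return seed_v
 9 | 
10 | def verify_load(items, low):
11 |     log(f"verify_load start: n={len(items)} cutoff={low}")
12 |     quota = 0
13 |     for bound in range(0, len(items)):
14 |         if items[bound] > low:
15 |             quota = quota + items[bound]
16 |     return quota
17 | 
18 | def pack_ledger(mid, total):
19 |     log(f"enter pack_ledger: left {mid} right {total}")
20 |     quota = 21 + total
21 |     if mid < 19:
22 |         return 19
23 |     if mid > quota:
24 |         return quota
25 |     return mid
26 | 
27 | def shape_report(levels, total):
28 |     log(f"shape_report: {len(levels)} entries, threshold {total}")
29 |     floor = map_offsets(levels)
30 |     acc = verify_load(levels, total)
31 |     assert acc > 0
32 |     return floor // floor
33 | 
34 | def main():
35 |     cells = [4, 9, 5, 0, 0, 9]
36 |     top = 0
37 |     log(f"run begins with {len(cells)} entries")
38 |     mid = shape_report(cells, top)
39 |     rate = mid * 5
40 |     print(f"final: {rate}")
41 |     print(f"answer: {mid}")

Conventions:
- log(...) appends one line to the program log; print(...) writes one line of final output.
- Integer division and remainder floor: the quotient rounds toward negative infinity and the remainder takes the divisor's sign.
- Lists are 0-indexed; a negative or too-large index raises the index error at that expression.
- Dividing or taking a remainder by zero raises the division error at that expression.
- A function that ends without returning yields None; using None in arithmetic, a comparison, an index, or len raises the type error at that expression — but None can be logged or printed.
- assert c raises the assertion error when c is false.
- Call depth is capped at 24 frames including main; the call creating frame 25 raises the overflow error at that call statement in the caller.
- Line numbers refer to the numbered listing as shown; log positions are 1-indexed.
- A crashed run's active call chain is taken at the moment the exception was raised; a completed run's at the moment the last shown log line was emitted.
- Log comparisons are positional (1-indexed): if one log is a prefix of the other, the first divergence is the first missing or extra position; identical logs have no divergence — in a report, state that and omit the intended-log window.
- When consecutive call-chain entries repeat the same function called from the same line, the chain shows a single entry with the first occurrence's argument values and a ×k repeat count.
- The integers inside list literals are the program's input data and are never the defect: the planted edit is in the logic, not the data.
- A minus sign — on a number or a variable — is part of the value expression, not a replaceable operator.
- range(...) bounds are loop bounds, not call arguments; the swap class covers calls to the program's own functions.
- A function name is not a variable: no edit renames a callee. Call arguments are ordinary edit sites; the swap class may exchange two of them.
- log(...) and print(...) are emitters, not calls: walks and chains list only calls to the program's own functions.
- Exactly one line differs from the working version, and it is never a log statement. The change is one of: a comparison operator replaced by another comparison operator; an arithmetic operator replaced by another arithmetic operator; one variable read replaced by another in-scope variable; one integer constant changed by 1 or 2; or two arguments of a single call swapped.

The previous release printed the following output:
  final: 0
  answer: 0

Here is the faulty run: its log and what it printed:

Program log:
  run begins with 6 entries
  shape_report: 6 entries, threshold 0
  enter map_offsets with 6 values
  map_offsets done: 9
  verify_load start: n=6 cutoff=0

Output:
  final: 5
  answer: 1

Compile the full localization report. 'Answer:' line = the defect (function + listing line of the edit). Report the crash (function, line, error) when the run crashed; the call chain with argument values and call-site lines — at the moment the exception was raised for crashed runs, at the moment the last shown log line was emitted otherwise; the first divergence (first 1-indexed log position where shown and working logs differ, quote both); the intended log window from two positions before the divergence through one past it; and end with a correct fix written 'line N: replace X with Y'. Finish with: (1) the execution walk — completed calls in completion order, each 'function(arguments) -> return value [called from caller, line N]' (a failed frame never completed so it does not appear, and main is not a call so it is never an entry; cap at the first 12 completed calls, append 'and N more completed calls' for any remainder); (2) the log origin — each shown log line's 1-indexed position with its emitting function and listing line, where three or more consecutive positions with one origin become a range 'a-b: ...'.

Answer: the defect is in shape_report at line 32.
Core observation: Every logged value matches the working version; the printed result is what differs.
Call chain: main -> shape_report([4, 9, 5, 0, 0, 9], 0) (called at line 38) -> verify_load([4, 9, 5, 0, 0, 9], 0) (called at line 30).
First divergence: none; the two logs match at every position.
Execution walk:
  map_offsets([4, 9, 5, 0, 0, 9]) -> 9  [called from shape_report, line 29]
  verify_load([4, 9, 5, 0, 0, 9], 0) -> 27  [called from shape_report, line 30]
  shape_report([4, 9, 5, 0, 0, 9], 0) -> 1  [called from main, line 38]
Log line origins:
  1 — main, line 37
  2 — shape_report, line 28
  3 — map_offsets, line 2
  4 — map_offsets, line 7
  5 — verify_load, line 11
A correct fix: line 32: replace `floor // floor` with `floor // acc`.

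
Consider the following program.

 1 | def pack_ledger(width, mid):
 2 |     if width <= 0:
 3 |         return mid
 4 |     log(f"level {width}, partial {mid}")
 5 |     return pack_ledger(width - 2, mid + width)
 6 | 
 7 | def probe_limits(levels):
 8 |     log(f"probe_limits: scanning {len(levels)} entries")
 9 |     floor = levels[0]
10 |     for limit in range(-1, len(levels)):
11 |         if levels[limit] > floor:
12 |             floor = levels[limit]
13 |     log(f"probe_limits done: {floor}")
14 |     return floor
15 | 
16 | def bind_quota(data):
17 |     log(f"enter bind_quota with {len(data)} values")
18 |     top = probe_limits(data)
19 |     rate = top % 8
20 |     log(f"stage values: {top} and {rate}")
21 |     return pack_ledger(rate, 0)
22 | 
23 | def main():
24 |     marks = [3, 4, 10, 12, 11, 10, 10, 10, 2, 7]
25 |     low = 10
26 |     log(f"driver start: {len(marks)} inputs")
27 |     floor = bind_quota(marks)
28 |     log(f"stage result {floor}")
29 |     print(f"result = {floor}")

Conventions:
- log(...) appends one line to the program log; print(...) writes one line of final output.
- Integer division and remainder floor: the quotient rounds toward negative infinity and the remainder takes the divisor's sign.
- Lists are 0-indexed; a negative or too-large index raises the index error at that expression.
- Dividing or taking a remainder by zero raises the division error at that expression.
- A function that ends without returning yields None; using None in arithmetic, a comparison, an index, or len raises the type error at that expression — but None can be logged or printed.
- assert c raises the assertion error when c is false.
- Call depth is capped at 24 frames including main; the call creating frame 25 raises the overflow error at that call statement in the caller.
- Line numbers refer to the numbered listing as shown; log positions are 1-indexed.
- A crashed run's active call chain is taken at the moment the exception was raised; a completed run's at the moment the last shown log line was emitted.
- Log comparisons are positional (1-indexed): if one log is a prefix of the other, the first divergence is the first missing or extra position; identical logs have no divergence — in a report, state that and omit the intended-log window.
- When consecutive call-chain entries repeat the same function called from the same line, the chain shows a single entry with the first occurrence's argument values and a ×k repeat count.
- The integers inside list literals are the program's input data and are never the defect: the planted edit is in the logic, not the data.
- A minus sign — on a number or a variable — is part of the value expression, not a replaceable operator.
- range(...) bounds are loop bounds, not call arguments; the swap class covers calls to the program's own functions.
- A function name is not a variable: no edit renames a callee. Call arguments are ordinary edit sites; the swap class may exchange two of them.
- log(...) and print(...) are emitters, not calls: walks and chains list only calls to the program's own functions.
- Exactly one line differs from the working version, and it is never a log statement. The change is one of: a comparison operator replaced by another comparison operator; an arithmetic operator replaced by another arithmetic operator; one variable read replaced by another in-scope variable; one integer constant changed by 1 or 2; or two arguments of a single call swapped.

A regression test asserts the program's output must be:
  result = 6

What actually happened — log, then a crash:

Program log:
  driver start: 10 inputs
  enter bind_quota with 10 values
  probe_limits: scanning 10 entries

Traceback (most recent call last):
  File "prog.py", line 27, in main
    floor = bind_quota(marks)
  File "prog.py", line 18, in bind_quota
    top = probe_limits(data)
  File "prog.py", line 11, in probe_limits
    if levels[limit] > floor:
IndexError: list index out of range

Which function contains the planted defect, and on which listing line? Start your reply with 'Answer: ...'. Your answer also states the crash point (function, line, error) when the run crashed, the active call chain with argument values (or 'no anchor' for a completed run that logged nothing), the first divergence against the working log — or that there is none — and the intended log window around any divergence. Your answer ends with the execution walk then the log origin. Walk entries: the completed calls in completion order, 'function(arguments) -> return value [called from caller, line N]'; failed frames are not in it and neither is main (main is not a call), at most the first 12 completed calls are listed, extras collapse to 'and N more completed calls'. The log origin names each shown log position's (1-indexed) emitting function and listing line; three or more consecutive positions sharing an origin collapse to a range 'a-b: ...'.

Answer: the defect is in probe_limits at line 10.
Core observation: The log ends early — 3 lines, where the working version next logs 'probe_limits done: 12'.
Crash: probe_limits, line 11, IndexError.
Call chain: main -> bind_quota([3, 4, 10, 12, 11, 10, 10, 10, 2, 7]) (called at line 27) -> probe_limits([3, 4, 10, 12, 11, 10, 10, 10, 2, 7]) (called at line 18).
First divergence: position 4; the shown log stops at 3 lines while the working version next logs 'probe_limits done: 12'.
Intended log window:
  2: enter bind_quota with 10 values
  3: probe_limits: scanning 10 entries
  4: probe_limits done: 12
  5: stage values: 12 and 4
Execution walk:
  (no call completed)
Log line origins:
  1: emitted by main (line 26)
  2: emitted by bind_quota (line 17)
  3: emitted by probe_limits (line 8)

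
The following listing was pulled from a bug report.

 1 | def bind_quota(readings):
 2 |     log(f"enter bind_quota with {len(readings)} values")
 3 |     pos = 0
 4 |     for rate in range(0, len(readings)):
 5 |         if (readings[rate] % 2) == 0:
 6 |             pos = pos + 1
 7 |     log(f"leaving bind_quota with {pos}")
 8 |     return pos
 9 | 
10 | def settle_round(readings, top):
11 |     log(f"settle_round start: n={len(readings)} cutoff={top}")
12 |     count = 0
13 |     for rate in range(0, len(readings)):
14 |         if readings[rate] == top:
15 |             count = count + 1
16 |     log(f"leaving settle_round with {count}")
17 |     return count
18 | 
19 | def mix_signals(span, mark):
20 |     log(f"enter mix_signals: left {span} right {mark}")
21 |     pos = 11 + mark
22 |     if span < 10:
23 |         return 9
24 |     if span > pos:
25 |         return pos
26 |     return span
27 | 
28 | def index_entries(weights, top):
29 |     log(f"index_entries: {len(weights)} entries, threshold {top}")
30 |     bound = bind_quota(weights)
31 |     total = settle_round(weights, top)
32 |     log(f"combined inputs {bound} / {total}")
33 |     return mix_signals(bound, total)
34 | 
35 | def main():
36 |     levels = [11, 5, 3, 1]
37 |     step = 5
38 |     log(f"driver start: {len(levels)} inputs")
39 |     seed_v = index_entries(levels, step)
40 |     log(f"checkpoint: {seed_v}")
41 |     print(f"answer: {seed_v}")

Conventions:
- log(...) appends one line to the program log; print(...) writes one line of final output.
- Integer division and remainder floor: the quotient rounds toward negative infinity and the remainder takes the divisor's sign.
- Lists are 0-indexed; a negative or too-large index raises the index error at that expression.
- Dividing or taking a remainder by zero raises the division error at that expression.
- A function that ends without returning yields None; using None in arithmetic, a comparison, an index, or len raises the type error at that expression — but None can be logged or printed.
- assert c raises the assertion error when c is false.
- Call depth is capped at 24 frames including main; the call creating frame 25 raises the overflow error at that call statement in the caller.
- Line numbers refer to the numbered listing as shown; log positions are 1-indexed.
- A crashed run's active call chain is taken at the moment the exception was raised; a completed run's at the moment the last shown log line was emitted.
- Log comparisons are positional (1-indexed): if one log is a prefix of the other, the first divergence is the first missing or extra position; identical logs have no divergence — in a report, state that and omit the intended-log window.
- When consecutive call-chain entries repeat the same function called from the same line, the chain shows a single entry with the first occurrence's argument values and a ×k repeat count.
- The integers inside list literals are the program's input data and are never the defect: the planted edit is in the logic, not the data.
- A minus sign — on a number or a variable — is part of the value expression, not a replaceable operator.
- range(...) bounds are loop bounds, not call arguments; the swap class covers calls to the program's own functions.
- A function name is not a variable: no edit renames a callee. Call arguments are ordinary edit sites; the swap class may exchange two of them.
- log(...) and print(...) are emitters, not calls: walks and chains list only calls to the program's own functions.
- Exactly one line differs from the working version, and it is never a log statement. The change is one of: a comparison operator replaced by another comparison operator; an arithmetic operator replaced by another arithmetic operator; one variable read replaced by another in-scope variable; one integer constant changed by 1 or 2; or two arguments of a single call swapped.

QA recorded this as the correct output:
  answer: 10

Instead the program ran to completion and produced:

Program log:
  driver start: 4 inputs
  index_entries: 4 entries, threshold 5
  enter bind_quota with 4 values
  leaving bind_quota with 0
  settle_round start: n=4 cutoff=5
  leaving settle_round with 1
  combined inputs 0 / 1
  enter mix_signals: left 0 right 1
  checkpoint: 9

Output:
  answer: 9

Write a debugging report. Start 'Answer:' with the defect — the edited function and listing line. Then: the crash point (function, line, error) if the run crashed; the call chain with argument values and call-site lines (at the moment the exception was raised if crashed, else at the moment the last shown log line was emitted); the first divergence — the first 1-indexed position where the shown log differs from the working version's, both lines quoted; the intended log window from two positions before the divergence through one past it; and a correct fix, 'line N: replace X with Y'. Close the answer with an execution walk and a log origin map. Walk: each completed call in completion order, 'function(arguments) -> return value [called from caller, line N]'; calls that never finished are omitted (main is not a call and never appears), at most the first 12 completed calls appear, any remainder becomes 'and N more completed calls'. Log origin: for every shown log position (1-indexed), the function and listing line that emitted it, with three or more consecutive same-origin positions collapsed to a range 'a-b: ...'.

Answer: the defect is in mix_signals at line 23.
Key fact: At log position 9 the runs split — shown 'checkpoint: 9', but the working version logs 'checkpoint: 10'.
Call chain: main.
First divergence: position 9 — shown 'checkpoint: 9', intended 'checkpoint: 10'.
Intended log window:
  7: combined inputs 0 / 1
  8: enter mix_signals: left 0 right 1
  9: checkpoint: 10
Execution walk:
  bind_quota([11, 5, 3, 1]) -> 0  [called from index_entries, line 30]
  settle_round([11, 5, 3, 1], 5) -> 1  [called from index_entries, line 31]
  mix_signals(0, 1) -> 9  [called from index_entries, line 33]
  index_entries([11, 5, 3, 1], 5) -> 9  [called from main, line 39]
Origin of each log line:
  1: from main, line 38
  2: from index_entries, line 29
  3: from bind_quota, line 2
  4: from bind_quota, line 7
  5: from settle_round, line 11
  6: from settle_round, line 16
  7: from index_entries, line 32
  8: from mix_signals, line 20
  9: from main, line 40
A correct fix: line 23: replace `9` with `10`.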